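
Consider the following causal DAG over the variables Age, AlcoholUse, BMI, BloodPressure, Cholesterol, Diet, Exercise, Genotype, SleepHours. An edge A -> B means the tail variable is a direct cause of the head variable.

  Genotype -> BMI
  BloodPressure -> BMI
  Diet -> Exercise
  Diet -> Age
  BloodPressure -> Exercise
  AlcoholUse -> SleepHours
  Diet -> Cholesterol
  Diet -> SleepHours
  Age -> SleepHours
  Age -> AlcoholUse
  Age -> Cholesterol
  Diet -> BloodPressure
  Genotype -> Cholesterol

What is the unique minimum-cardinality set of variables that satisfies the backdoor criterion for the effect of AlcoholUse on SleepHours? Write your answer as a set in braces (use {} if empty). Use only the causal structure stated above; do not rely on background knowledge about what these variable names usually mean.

Variables eligible for adjustment (non-descendants of AlcoholUse, excluding AlcoholUse and SleepHours): {Age, BMI, BloodPressure, Cholesterol, Diet, Exercise, Genotype}.
Backdoor paths from AlcoholUse to SleepHours:
  P1: AlcoholUse <- Age <- Diet -> SleepHours
  P2: AlcoholUse <- Age -> Cholesterol <- Diet -> SleepHours
  P3: AlcoholUse <- Age -> Cholesterol <- Genotype -> BMI <- BloodPressure <- Diet -> SleepHours
  P4: AlcoholUse <- Age -> Cholesterol <- Genotype -> BMI <- BloodPressure -> Exercise <- Diet -> SleepHours
  P5: AlcoholUse <- Age -> SleepHours
The empty set is not sufficient: P1 (AlcoholUse <- Age <- Diet -> SleepHours) has no collider blocking it and no conditioned non-collider, so it is open.
Try {Age}:
  P1: blocked at chain node Age ∈ conditioning set.
  P2: blocked at fork node Age ∈ conditioning set.
  P3: blocked at fork node Age ∈ conditioning set.
  P4: blocked at fork node Age ∈ conditioning set.
  P5: blocked at fork node Age ∈ conditioning set.
{Age} contains no descendant of AlcoholUse and blocks every backdoor path.
No other singleton works — e.g. {Diet} leaves P5 open — so {Age} is the unique smallest valid adjustment set.

{Age}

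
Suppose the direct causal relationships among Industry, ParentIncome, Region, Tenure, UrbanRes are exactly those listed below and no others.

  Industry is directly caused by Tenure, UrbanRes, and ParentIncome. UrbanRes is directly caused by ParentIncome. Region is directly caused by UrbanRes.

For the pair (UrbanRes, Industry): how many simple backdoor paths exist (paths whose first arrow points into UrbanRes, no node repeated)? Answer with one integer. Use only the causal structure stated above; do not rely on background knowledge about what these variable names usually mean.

1

A backdoor path from UrbanRes to Industry is any simple undirected path whose first edge points into UrbanRes (i.e. leaves UrbanRes via a parent).
Parents of UrbanRes: {ParentIncome}.
Enumerating:
  P1: UrbanRes <- ParentIncome -> Industry
That exhausts the simple backdoor paths. Count: 1.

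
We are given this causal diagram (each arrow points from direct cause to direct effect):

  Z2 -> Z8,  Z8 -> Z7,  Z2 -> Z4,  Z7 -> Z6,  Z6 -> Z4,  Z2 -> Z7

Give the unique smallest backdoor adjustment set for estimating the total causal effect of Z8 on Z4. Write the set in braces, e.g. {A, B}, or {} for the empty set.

Variables eligible for adjustment (non-descendants of Z8, excluding Z8 and Z4): {Z2}.
Backdoor paths from Z8 to Z4:
  P1: Z8 <- Z2 -> Z7 -> Z6 -> Z4
  P2: Z8 <- Z2 -> Z4
The empty set is not sufficient: P1 (Z8 <- Z2 -> Z7 -> Z6 -> Z4) has no collider blocking it and no conditioned non-collider, so it is open.
Try {Z2}:
  P1: blocked at fork node Z2 ∈ conditioning set.
  P2: blocked at fork node Z2 ∈ conditioning set.
{Z2} contains no descendant of Z8 and blocks every backdoor path.
{Z2} is the unique smallest valid adjustment set.

{Z2}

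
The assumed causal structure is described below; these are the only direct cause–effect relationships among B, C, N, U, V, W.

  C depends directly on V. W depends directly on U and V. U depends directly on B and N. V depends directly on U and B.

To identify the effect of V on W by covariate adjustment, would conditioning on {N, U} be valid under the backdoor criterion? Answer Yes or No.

Yes

Backdoor paths from V to W (paths whose first edge points into V):
  P1: V <- B -> U -> W
  P2: V <- U -> W
Condition 1 (no descendant of V in the set): holds — descendants of V are {C, W}; none are in {N, U}.
Condition 2 (every backdoor path blocked by {N, U}):
  P1: blocked at chain node U ∈ conditioning set.
  P2: blocked at fork node U ∈ conditioning set.
{N, U} satisfies the backdoor criterion.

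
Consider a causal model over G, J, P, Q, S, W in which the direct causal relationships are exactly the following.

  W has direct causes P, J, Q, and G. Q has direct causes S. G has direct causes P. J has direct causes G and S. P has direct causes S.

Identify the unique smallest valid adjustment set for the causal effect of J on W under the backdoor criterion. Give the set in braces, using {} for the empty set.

{G, S}

Variables eligible for adjustment (non-descendants of J, excluding J and W): {G, P, Q, S}.
Backdoor paths from J to W:
  P1: J <- S -> P -> G -> W
  P2: J <- S -> P -> W
  P3: J <- S -> Q -> W
  P4: J <- G <- P <- S -> Q -> W
  P5: J <- G <- P -> W
  P6: J <- G -> W
The empty set is not sufficient: P1 (J <- S -> P -> G -> W) has no collider blocking it and no conditioned non-collider, so it is open.
Try {G, S}:
  P1: blocked at fork node S ∈ conditioning set.
  P2: blocked at fork node S ∈ conditioning set.
  P3: blocked at fork node S ∈ conditioning set.
  P4: blocked at chain node G ∈ conditioning set.
  P5: blocked at chain node G ∈ conditioning set.
  P6: blocked at fork node G ∈ conditioning set.
{G, S} contains no descendant of J and blocks every backdoor path.
Every element of {G, S} is needed (dropping G leaves P5 open; dropping S leaves P2 open), so no proper subset is valid.
Among all size-2 subsets of the eligible variables, only {G, S} blocks every backdoor path, so it is the unique smallest valid adjustment set.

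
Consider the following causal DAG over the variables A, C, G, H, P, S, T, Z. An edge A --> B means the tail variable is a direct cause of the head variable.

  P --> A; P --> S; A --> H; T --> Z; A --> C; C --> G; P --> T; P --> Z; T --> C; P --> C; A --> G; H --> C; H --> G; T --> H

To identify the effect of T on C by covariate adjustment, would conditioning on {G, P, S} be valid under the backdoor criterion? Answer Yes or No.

No

Backdoor paths from T to C (paths whose first edge points into T):
  P1: T <- P -> A -> H -> C
  P2: T <- P -> A -> H -> G <- C
  P3: T <- P -> A -> C
  P4: T <- P -> A -> G <- H -> C
  P5: T <- P -> A -> G <- C
  P6: T <- P -> C
Condition 1 (no descendant of T in the set): FAILS — G is a descendant of T.
Condition 2 (every backdoor path blocked by {G, P, S}):
  P1: blocked at fork node P ∈ conditioning set.
  P2: blocked at fork node P ∈ conditioning set.
  P3: blocked at fork node P ∈ conditioning set.
  P4: blocked at fork node P ∈ conditioning set.
  P5: blocked at fork node P ∈ conditioning set.
  P6: blocked at fork node P ∈ conditioning set.
{G, P, S} does not satisfy the backdoor criterion.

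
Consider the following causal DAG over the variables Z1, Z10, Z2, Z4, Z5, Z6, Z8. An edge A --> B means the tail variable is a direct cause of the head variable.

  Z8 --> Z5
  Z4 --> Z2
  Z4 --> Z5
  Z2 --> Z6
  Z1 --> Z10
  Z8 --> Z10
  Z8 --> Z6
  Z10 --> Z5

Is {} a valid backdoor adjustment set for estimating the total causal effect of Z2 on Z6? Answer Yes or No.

Yes

Backdoor paths from Z2 to Z6 (paths whose first edge points into Z2):
  P1: Z2 <- Z4 -> Z5 <- Z8 -> Z6
  P2: Z2 <- Z4 -> Z5 <- Z10 <- Z8 -> Z6
Condition 1 (no descendant of Z2 in the set): holds — descendants of Z2 are {Z6}; none are in {}.
Condition 2 (every backdoor path blocked by {}):
  P1: blocked at collider Z5 (neither it nor any descendant is in the conditioning set).
  P2: blocked at collider Z5 (neither it nor any descendant is in the conditioning set).
{} satisfies the backdoor criterion.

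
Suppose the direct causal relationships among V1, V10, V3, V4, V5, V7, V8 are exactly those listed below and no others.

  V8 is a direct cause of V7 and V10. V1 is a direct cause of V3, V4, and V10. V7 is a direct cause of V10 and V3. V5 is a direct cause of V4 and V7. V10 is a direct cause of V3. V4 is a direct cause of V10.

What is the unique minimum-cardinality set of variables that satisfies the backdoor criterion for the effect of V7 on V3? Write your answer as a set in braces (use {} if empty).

{V5, V8}

Variables eligible for adjustment (non-descendants of V7, excluding V7 and V3): {V1, V4, V5, V8}.
Backdoor paths from V7 to V3:
  P1: V7 <- V5 -> V4 <- V1 -> V10 -> V3
  P2: V7 <- V5 -> V4 <- V1 -> V3
  P3: V7 <- V5 -> V4 -> V10 <- V1 -> V3
  P4: V7 <- V5 -> V4 -> V10 -> V3
  P5: V7 <- V8 -> V10 <- V1 -> V3
  P6: V7 <- V8 -> V10 <- V4 <- V1 -> V3
  P7: V7 <- V8 -> V10 -> V3
The empty set is not sufficient: P4 (V7 <- V5 -> V4 -> V10 -> V3) has no collider blocking it and no conditioned non-collider, so it is open.
Try {V5, V8}:
  P1: blocked at fork node V5 ∈ conditioning set.
  P2: blocked at fork node V5 ∈ conditioning set.
  P3: blocked at fork node V5 ∈ conditioning set.
  P4: blocked at fork node V5 ∈ conditioning set.
  P5: blocked at fork node V8 ∈ conditioning set.
  P6: blocked at fork node V8 ∈ conditioning set.
  P7: blocked at fork node V8 ∈ conditioning set.
{V5, V8} contains no descendant of V7 and blocks every backdoor path.
Every element of {V5, V8} is needed (dropping V5 leaves P4 open; dropping V8 leaves P7 open), so no proper subset is valid.
Among all size-2 subsets of the eligible variables, only {V5, V8} blocks every backdoor path, so it is the unique smallest valid adjustment set.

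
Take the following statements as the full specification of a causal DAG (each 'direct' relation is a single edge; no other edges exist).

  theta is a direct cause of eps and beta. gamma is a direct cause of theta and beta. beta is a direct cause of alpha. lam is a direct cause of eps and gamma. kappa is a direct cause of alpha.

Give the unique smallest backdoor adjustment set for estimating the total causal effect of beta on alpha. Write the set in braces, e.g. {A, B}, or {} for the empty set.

{}

Variables eligible for adjustment (non-descendants of beta, excluding beta and alpha): {eps, gamma, kappa, lam, theta}.
Backdoor paths from beta to alpha:
  (none)
With no backdoor paths the empty set already satisfies the criterion, and it is trivially minimal.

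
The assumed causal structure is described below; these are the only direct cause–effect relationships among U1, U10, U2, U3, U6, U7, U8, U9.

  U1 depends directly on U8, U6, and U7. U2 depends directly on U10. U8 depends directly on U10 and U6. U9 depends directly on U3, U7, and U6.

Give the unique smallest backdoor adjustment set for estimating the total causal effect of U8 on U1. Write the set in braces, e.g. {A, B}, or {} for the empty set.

Variables eligible for adjustment (non-descendants of U8, excluding U8 and U1): {U10, U2, U3, U6, U7, U9}.
Backdoor paths from U8 to U1:
  P1: U8 <- U6 -> U9 <- U7 -> U1
  P2: U8 <- U6 -> U1
The empty set is not sufficient: P2 (U8 <- U6 -> U1) has no collider blocking it and no conditioned non-collider, so it is open.
Try {U6}:
  P1: blocked at fork node U6 ∈ conditioning set.
  P2: blocked at fork node U6 ∈ conditioning set.
{U6} contains no descendant of U8 and blocks every backdoor path.
No other singleton works — e.g. {U10} leaves P2 open — so {U6} is the unique smallest valid adjustment set.

{U6}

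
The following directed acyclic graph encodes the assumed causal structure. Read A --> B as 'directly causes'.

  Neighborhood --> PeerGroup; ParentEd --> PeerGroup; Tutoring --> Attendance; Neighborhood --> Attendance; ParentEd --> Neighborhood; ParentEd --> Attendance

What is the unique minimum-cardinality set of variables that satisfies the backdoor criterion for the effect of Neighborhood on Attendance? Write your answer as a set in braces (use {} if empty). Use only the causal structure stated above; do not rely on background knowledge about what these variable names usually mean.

Variables eligible for adjustment (non-descendants of Neighborhood, excluding Neighborhood and Attendance): {ParentEd, Tutoring}.
Backdoor paths from Neighborhood to Attendance:
  P1: Neighborhood <- ParentEd -> Attendance
The empty set is not sufficient: P1 (Neighborhood <- ParentEd -> Attendance) has no collider blocking it and no conditioned non-collider, so it is open.
Try {ParentEd}:
  P1: blocked at fork node ParentEd ∈ conditioning set.
{ParentEd} contains no descendant of Neighborhood and blocks every backdoor path.
No other singleton works — e.g. {Tutoring} leaves P1 open — so {ParentEd} is the unique smallest valid adjustment set.

{ParentEd}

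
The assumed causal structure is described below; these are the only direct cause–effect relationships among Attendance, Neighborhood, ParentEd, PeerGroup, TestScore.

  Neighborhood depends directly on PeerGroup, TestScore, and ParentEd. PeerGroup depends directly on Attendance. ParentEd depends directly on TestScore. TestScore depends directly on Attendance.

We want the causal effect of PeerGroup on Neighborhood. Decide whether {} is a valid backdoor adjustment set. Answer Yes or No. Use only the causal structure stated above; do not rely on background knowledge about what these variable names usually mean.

No

Backdoor paths from PeerGroup to Neighborhood (paths whose first edge points into PeerGroup):
  P1: PeerGroup <- Attendance -> TestScore -> ParentEd -> Neighborhood
  P2: PeerGroup <- Attendance -> TestScore -> Neighborhood
Condition 1 (no descendant of PeerGroup in the set): holds — descendants of PeerGroup are {Neighborhood}; none are in {}.
Condition 2 (every backdoor path blocked by {}):
  P1: open — no interior node is in the conditioning set.
  P2: open — no interior node is in the conditioning set.
{} does not satisfy the backdoor criterion.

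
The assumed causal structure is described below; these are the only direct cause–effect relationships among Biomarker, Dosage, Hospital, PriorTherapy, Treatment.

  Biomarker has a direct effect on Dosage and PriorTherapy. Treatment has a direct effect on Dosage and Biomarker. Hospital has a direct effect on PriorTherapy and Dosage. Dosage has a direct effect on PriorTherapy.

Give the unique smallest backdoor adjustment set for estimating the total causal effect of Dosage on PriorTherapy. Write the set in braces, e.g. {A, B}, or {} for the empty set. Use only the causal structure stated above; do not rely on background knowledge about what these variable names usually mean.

{Biomarker, Hospital}

Variables eligible for adjustment (non-descendants of Dosage, excluding Dosage and PriorTherapy): {Biomarker, Hospital, Treatment}.
Backdoor paths from Dosage to PriorTherapy:
  P1: Dosage <- Treatment -> Biomarker -> PriorTherapy
  P2: Dosage <- Biomarker -> PriorTherapy
  P3: Dosage <- Hospital -> PriorTherapy
The empty set is not sufficient: P1 (Dosage <- Treatment -> Biomarker -> PriorTherapy) has no collider blocking it and no conditioned non-collider, so it is open.
Try {Biomarker, Hospital}:
  P1: blocked at chain node Biomarker ∈ conditioning set.
  P2: blocked at fork node Biomarker ∈ conditioning set.
  P3: blocked at fork node Hospital ∈ conditioning set.
{Biomarker, Hospital} contains no descendant of Dosage and blocks every backdoor path.
Every element of {Biomarker, Hospital} is needed (dropping Biomarker leaves P1 open; dropping Hospital leaves P3 open), so no proper subset is valid.
Among all size-2 subsets of the eligible variables, only {Biomarker, Hospital} blocks every backdoor path, so it is the unique smallest valid adjustment set.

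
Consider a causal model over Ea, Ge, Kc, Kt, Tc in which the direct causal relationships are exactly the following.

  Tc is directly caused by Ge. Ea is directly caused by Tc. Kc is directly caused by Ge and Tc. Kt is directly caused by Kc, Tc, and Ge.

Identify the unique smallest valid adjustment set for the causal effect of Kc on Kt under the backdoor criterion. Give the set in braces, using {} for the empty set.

{Ge, Tc}

Variables eligible for adjustment (non-descendants of Kc, excluding Kc and Kt): {Ea, Ge, Tc}.
Backdoor paths from Kc to Kt:
  P1: Kc <- Ge -> Tc -> Kt
  P2: Kc <- Ge -> Kt
  P3: Kc <- Tc <- Ge -> Kt
  P4: Kc <- Tc -> Kt
The empty set is not sufficient: P1 (Kc <- Ge -> Tc -> Kt) has no collider blocking it and no conditioned non-collider, so it is open.
Try {Ge, Tc}:
  P1: blocked at fork node Ge ∈ conditioning set.
  P2: blocked at fork node Ge ∈ conditioning set.
  P3: blocked at chain node Tc ∈ conditioning set.
  P4: blocked at fork node Tc ∈ conditioning set.
{Ge, Tc} contains no descendant of Kc and blocks every backdoor path.
Every element of {Ge, Tc} is needed (dropping Ge leaves P2 open; dropping Tc leaves P4 open), so no proper subset is valid.
Among all size-2 subsets of the eligible variables, only {Ge, Tc} blocks every backdoor path, so it is the unique smallest valid adjustment set.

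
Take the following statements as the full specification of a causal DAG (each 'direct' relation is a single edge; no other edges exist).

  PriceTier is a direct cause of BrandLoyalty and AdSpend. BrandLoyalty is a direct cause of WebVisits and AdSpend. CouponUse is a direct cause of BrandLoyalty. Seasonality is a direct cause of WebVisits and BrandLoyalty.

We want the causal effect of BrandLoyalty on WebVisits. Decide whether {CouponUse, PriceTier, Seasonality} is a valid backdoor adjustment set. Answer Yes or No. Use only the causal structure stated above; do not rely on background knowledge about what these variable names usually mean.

Yes

Backdoor paths from BrandLoyalty to WebVisits (paths whose first edge points into BrandLoyalty):
  P1: BrandLoyalty <- Seasonality -> WebVisits
Condition 1 (no descendant of BrandLoyalty in the set): holds — descendants of BrandLoyalty are {AdSpend, WebVisits}; none are in {CouponUse, PriceTier, Seasonality}.
Condition 2 (every backdoor path blocked by {CouponUse, PriceTier, Seasonality}):
  P1: blocked at fork node Seasonality ∈ conditioning set.
{CouponUse, PriceTier, Seasonality} satisfies the backdoor criterion.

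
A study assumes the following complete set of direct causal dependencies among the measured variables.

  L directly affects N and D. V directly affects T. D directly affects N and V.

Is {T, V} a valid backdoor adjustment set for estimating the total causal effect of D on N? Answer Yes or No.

Backdoor paths from D to N (paths whose first edge points into D):
  P1: D <- L -> N
Condition 1 (no descendant of D in the set): FAILS — T and V are descendants of D.
Condition 2 (every backdoor path blocked by {T, V}):
  P1: open — no interior node is in the conditioning set.
{T, V} does not satisfy the backdoor criterion.

No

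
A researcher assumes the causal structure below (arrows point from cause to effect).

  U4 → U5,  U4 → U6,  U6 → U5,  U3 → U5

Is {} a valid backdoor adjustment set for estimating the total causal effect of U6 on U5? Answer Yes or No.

No

Backdoor paths from U6 to U5 (paths whose first edge points into U6):
  P1: U6 <- U4 -> U5
Condition 1 (no descendant of U6 in the set): holds — descendants of U6 are {U5}; none are in {}.
Condition 2 (every backdoor path blocked by {}):
  P1: open — no interior node is in the conditioning set.
{} does not satisfy the backdoor criterion.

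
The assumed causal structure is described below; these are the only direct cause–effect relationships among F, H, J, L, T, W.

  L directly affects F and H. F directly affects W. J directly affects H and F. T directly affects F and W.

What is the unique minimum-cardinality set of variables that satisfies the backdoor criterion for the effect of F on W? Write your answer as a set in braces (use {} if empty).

Variables eligible for adjustment (non-descendants of F, excluding F and W): {H, J, L, T}.
Backdoor paths from F to W:
  P1: F <- T -> W
The empty set is not sufficient: P1 (F <- T -> W) has no collider blocking it and no conditioned non-collider, so it is open.
Try {T}:
  P1: blocked at fork node T ∈ conditioning set.
{T} contains no descendant of F and blocks every backdoor path.
No other singleton works — e.g. {L} leaves P1 open — so {T} is the unique smallest valid adjustment set.

{T}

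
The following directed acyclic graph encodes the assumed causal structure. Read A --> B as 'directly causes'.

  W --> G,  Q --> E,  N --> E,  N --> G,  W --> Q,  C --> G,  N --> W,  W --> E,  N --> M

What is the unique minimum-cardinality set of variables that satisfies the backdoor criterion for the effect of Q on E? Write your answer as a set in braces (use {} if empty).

Variables eligible for adjustment (non-descendants of Q, excluding Q and E): {C, G, M, N, W}.
Backdoor paths from Q to E:
  P1: Q <- W <- N -> E
  P2: Q <- W -> G <- N -> E
  P3: Q <- W -> E
The empty set is not sufficient: P1 (Q <- W <- N -> E) has no collider blocking it and no conditioned non-collider, so it is open.
Try {W}:
  P1: blocked at chain node W ∈ conditioning set.
  P2: blocked at fork node W ∈ conditioning set.
  P3: blocked at fork node W ∈ conditioning set.
{W} contains no descendant of Q and blocks every backdoor path.
No other singleton works — e.g. {N} leaves P3 open — so {W} is the unique smallest valid adjustment set.

{W}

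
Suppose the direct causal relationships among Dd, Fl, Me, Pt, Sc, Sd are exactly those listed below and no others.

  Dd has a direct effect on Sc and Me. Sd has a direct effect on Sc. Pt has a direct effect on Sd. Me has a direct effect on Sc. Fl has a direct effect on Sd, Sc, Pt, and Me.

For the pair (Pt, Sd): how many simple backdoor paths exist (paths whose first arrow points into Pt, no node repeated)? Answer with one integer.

4

A backdoor path from Pt to Sd is any simple undirected path whose first edge points into Pt (i.e. leaves Pt via a parent).
Parents of Pt: {Fl}.
Enumerating:
  P1: Pt <- Fl -> Me <- Dd -> Sc <- Sd
  P2: Pt <- Fl -> Me -> Sc <- Sd
  P3: Pt <- Fl -> Sd
  P4: Pt <- Fl -> Sc <- Sd
That exhausts the simple backdoor paths. Count: 4.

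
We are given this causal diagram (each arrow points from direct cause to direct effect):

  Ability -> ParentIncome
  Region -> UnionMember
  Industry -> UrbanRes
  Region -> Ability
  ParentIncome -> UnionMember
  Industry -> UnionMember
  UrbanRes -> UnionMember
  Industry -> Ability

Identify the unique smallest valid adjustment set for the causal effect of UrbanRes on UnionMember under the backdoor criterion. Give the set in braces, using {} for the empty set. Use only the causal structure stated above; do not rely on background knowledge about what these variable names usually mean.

Variables eligible for adjustment (non-descendants of UrbanRes, excluding UrbanRes and UnionMember): {Ability, Industry, ParentIncome, Region}.
Backdoor paths from UrbanRes to UnionMember:
  P1: UrbanRes <- Industry -> Ability <- Region -> UnionMember
  P2: UrbanRes <- Industry -> Ability -> ParentIncome -> UnionMember
  P3: UrbanRes <- Industry -> UnionMember
The empty set is not sufficient: P2 (UrbanRes <- Industry -> Ability -> ParentIncome -> UnionMember) has no collider blocking it and no conditioned non-collider, so it is open.
Try {Industry}:
  P1: blocked at fork node Industry ∈ conditioning set.
  P2: blocked at fork node Industry ∈ conditioning set.
  P3: blocked at fork node Industry ∈ conditioning set.
{Industry} contains no descendant of UrbanRes and blocks every backdoor path.
No other singleton works — e.g. {Region} leaves P2 open — so {Industry} is the unique smallest valid adjustment set.

{Industry}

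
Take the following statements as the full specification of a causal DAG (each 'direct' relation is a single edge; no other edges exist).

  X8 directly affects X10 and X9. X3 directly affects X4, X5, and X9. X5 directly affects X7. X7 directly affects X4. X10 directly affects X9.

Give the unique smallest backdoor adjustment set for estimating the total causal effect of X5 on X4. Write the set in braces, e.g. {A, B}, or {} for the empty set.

Variables eligible for adjustment (non-descendants of X5, excluding X5 and X4): {X10, X3, X8, X9}.
Backdoor paths from X5 to X4:
  P1: X5 <- X3 -> X4
The empty set is not sufficient: P1 (X5 <- X3 -> X4) has no collider blocking it and no conditioned non-collider, so it is open.
Try {X3}:
  P1: blocked at fork node X3 ∈ conditioning set.
{X3} contains no descendant of X5 and blocks every backdoor path.
No other singleton works — e.g. {X8} leaves P1 open — so {X3} is the unique smallest valid adjustment set.

{X3}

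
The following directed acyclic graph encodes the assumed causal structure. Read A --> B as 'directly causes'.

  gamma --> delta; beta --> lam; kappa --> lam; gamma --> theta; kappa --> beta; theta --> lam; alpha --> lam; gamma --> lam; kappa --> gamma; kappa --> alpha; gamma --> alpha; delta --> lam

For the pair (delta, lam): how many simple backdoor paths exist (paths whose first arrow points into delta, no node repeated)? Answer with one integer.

8

A backdoor path from delta to lam is any simple undirected path whose first edge points into delta (i.e. leaves delta via a parent).
Parents of delta: {gamma}.
Enumerating:
  P1: delta <- gamma <- kappa -> beta -> lam
  P2: delta <- gamma <- kappa -> alpha -> lam
  P3: delta <- gamma <- kappa -> lam
  P4: delta <- gamma -> theta -> lam
  P5: delta <- gamma -> alpha <- kappa -> beta -> lam
  P6: delta <- gamma -> alpha <- kappa -> lam
  P7: delta <- gamma -> alpha -> lam
  P8: delta <- gamma -> lam
That exhausts the simple backdoor paths. Count: 8.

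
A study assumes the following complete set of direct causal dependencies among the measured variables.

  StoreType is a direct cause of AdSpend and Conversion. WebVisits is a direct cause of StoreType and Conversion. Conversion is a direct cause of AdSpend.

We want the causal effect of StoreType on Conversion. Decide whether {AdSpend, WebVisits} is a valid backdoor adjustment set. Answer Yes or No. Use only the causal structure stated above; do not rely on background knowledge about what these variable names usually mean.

No

Backdoor paths from StoreType to Conversion (paths whose first edge points into StoreType):
  P1: StoreType <- WebVisits -> Conversion
Condition 1 (no descendant of StoreType in the set): FAILS — AdSpend is a descendant of StoreType.
Condition 2 (every backdoor path blocked by {AdSpend, WebVisits}):
  P1: blocked at fork node WebVisits ∈ conditioning set.
{AdSpend, WebVisits} does not satisfy the backdoor criterion.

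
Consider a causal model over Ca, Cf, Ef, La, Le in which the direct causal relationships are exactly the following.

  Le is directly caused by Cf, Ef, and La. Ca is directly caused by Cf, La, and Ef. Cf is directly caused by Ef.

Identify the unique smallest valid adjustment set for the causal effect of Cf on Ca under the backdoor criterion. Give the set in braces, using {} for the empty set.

Variables eligible for adjustment (non-descendants of Cf, excluding Cf and Ca): {Ef, La}.
Backdoor paths from Cf to Ca:
  P1: Cf <- Ef -> Ca
  P2: Cf <- Ef -> Le <- La -> Ca
The empty set is not sufficient: P1 (Cf <- Ef -> Ca) has no collider blocking it and no conditioned non-collider, so it is open.
Try {Ef}:
  P1: blocked at fork node Ef ∈ conditioning set.
  P2: blocked at fork node Ef ∈ conditioning set.
{Ef} contains no descendant of Cf and blocks every backdoor path.
No other singleton works — e.g. {La} leaves P1 open — so {Ef} is the unique smallest valid adjustment set.

{Ef}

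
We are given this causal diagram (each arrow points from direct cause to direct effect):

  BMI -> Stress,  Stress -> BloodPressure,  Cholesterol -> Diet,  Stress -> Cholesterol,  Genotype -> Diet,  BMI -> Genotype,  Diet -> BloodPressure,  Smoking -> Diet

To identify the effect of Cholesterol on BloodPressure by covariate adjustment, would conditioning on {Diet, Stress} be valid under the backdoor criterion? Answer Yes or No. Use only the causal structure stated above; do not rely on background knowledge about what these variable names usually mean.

No

Backdoor paths from Cholesterol to BloodPressure (paths whose first edge points into Cholesterol):
  P1: Cholesterol <- Stress <- BMI -> Genotype -> Diet -> BloodPressure
  P2: Cholesterol <- Stress -> BloodPressure
Condition 1 (no descendant of Cholesterol in the set): FAILS — Diet is a descendant of Cholesterol.
Condition 2 (every backdoor path blocked by {Diet, Stress}):
  P1: blocked at chain node Stress ∈ conditioning set.
  P2: blocked at fork node Stress ∈ conditioning set.
{Diet, Stress} does not satisfy the backdoor criterion.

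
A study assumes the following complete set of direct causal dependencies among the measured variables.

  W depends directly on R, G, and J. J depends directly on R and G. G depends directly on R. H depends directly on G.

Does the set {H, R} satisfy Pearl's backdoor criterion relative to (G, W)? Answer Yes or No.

Backdoor paths from G to W (paths whose first edge points into G):
  P1: G <- R -> J -> W
  P2: G <- R -> W
Condition 1 (no descendant of G in the set): FAILS — H is a descendant of G.
Condition 2 (every backdoor path blocked by {H, R}):
  P1: blocked at fork node R ∈ conditioning set.
  P2: blocked at fork node R ∈ conditioning set.
{H, R} does not satisfy the backdoor criterion.

No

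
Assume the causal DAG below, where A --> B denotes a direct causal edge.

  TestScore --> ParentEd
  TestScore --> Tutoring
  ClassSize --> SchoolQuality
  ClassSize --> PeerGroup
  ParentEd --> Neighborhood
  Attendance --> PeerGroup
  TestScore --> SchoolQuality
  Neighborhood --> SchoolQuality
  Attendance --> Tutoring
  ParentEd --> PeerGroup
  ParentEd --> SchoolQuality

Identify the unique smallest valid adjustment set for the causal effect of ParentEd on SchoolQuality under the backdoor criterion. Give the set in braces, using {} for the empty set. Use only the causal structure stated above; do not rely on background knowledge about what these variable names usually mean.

{TestScore}

Variables eligible for adjustment (non-descendants of ParentEd, excluding ParentEd and SchoolQuality): {Attendance, ClassSize, TestScore, Tutoring}.
Backdoor paths from ParentEd to SchoolQuality:
  P1: ParentEd <- TestScore -> Tutoring <- Attendance -> PeerGroup <- ClassSize -> SchoolQuality
  P2: ParentEd <- TestScore -> SchoolQuality
The empty set is not sufficient: P2 (ParentEd <- TestScore -> SchoolQuality) has no collider blocking it and no conditioned non-collider, so it is open.
Try {TestScore}:
  P1: blocked at fork node TestScore ∈ conditioning set.
  P2: blocked at fork node TestScore ∈ conditioning set.
{TestScore} contains no descendant of ParentEd and blocks every backdoor path.
No other singleton works — e.g. {Attendance} leaves P2 open — so {TestScore} is the unique smallest valid adjustment set.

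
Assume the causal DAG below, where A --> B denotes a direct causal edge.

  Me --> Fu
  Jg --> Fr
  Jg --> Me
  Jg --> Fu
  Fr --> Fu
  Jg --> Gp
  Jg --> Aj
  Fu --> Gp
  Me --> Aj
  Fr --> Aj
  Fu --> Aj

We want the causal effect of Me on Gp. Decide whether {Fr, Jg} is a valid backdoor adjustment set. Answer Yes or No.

Backdoor paths from Me to Gp (paths whose first edge points into Me):
  P1: Me <- Jg -> Fr -> Fu -> Gp
  P2: Me <- Jg -> Fr -> Aj <- Fu -> Gp
  P3: Me <- Jg -> Fu -> Gp
  P4: Me <- Jg -> Gp
  P5: Me <- Jg -> Aj <- Fr -> Fu -> Gp
  P6: Me <- Jg -> Aj <- Fu -> Gp
Condition 1 (no descendant of Me in the set): holds — descendants of Me are {Aj, Fu, Gp}; none are in {Fr, Jg}.
Condition 2 (every backdoor path blocked by {Fr, Jg}):
  P1: blocked at fork node Jg ∈ conditioning set.
  P2: blocked at fork node Jg ∈ conditioning set.
  P3: blocked at fork node Jg ∈ conditioning set.
  P4: blocked at fork node Jg ∈ conditioning set.
  P5: blocked at fork node Jg ∈ conditioning set.
  P6: blocked at fork node Jg ∈ conditioning set.
{Fr, Jg} satisfies the backdoor criterion.

Yes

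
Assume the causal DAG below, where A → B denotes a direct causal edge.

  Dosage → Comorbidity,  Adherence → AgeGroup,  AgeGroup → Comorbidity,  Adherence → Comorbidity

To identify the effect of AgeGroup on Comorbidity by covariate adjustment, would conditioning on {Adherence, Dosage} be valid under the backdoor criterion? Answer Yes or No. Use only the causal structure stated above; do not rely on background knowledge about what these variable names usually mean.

Yes

Backdoor paths from AgeGroup to Comorbidity (paths whose first edge points into AgeGroup):
  P1: AgeGroup <- Adherence -> Comorbidity
Condition 1 (no descendant of AgeGroup in the set): holds — descendants of AgeGroup are {Comorbidity}; none are in {Adherence, Dosage}.
Condition 2 (every backdoor path blocked by {Adherence, Dosage}):
  P1: blocked at fork node Adherence ∈ conditioning set.
{Adherence, Dosage} satisfies the backdoor criterion.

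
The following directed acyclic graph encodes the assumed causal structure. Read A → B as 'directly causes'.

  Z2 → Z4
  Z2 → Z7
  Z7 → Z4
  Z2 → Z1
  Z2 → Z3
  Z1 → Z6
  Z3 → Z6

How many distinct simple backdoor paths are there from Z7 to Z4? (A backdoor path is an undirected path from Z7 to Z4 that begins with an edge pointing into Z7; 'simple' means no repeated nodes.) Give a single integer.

A backdoor path from Z7 to Z4 is any simple undirected path whose first edge points into Z7 (i.e. leaves Z7 via a parent).
Parents of Z7: {Z2}.
Enumerating:
  P1: Z7 <- Z2 -> Z4
That exhausts the simple backdoor paths. Count: 1.

1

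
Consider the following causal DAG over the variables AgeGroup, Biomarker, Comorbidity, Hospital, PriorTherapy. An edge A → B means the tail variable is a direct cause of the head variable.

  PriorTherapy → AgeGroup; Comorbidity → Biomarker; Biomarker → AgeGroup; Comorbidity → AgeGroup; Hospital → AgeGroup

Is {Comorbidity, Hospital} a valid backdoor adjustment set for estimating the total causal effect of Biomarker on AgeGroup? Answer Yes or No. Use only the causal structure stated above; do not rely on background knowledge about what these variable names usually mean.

Backdoor paths from Biomarker to AgeGroup (paths whose first edge points into Biomarker):
  P1: Biomarker <- Comorbidity -> AgeGroup
Condition 1 (no descendant of Biomarker in the set): holds — descendants of Biomarker are {AgeGroup}; none are in {Comorbidity, Hospital}.
Condition 2 (every backdoor path blocked by {Comorbidity, Hospital}):
  P1: blocked at fork node Comorbidity ∈ conditioning set.
{Comorbidity, Hospital} satisfies the backdoor criterion.

Yes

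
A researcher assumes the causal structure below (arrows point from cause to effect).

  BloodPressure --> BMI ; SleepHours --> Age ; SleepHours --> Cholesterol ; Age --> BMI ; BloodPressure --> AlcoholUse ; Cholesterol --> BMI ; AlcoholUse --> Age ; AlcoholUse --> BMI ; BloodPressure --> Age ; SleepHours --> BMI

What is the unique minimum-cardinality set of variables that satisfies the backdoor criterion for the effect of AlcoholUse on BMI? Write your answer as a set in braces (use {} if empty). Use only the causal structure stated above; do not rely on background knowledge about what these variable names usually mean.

{BloodPressure}

Variables eligible for adjustment (non-descendants of AlcoholUse, excluding AlcoholUse and BMI): {BloodPressure, Cholesterol, SleepHours}.
Backdoor paths from AlcoholUse to BMI:
  P1: AlcoholUse <- BloodPressure -> Age <- SleepHours -> Cholesterol -> BMI
  P2: AlcoholUse <- BloodPressure -> Age <- SleepHours -> BMI
  P3: AlcoholUse <- BloodPressure -> Age -> BMI
  P4: AlcoholUse <- BloodPressure -> BMI
The empty set is not sufficient: P3 (AlcoholUse <- BloodPressure -> Age -> BMI) has no collider blocking it and no conditioned non-collider, so it is open.
Try {BloodPressure}:
  P1: blocked at fork node BloodPressure ∈ conditioning set.
  P2: blocked at fork node BloodPressure ∈ conditioning set.
  P3: blocked at fork node BloodPressure ∈ conditioning set.
  P4: blocked at fork node BloodPressure ∈ conditioning set.
{BloodPressure} contains no descendant of AlcoholUse and blocks every backdoor path.
No other singleton works — e.g. {SleepHours} leaves P3 open — so {BloodPressure} is the unique smallest valid adjustment set.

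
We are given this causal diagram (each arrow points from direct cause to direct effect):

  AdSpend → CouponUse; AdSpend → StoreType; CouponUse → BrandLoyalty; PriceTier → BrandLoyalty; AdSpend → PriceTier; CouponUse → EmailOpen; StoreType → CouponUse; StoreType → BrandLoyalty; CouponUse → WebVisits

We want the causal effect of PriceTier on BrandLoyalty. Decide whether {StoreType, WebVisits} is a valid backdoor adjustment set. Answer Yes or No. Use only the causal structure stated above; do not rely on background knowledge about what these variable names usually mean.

Backdoor paths from PriceTier to BrandLoyalty (paths whose first edge points into PriceTier):
  P1: PriceTier <- AdSpend -> StoreType -> CouponUse -> BrandLoyalty
  P2: PriceTier <- AdSpend -> StoreType -> BrandLoyalty
  P3: PriceTier <- AdSpend -> CouponUse <- StoreType -> BrandLoyalty
  P4: PriceTier <- AdSpend -> CouponUse -> BrandLoyalty
Condition 1 (no descendant of PriceTier in the set): holds — descendants of PriceTier are {BrandLoyalty}; none are in {StoreType, WebVisits}.
Condition 2 (every backdoor path blocked by {StoreType, WebVisits}):
  P1: blocked at chain node StoreType ∈ conditioning set.
  P2: blocked at chain node StoreType ∈ conditioning set.
  P3: blocked at fork node StoreType ∈ conditioning set.
  P4: open — no interior node is in the conditioning set.
{StoreType, WebVisits} does not satisfy the backdoor criterion.

No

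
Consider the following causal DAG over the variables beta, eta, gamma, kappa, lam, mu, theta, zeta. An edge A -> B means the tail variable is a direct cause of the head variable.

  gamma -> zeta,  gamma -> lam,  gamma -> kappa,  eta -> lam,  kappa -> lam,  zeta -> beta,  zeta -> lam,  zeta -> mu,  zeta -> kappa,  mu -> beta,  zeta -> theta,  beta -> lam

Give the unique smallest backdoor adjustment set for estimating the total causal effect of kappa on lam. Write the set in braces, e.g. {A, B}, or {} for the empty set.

Variables eligible for adjustment (non-descendants of kappa, excluding kappa and lam): {beta, eta, gamma, mu, theta, zeta}.
Backdoor paths from kappa to lam:
  P1: kappa <- gamma -> zeta -> mu -> beta -> lam
  P2: kappa <- gamma -> zeta -> beta -> lam
  P3: kappa <- gamma -> zeta -> lam
  P4: kappa <- gamma -> lam
  P5: kappa <- zeta <- gamma -> lam
  P6: kappa <- zeta -> mu -> beta -> lam
  P7: kappa <- zeta -> beta -> lam
  P8: kappa <- zeta -> lam
The empty set is not sufficient: P1 (kappa <- gamma -> zeta -> mu -> beta -> lam) has no collider blocking it and no conditioned non-collider, so it is open.
Try {gamma, zeta}:
  P1: blocked at fork node gamma ∈ conditioning set.
  P2: blocked at fork node gamma ∈ conditioning set.
  P3: blocked at fork node gamma ∈ conditioning set.
  P4: blocked at fork node gamma ∈ conditioning set.
  P5: blocked at chain node zeta ∈ conditioning set.
  P6: blocked at fork node zeta ∈ conditioning set.
  P7: blocked at fork node zeta ∈ conditioning set.
  P8: blocked at fork node zeta ∈ conditioning set.
{gamma, zeta} contains no descendant of kappa and blocks every backdoor path.
Every element of {gamma, zeta} is needed (dropping gamma leaves P4 open; dropping zeta leaves P6 open), so no proper subset is valid.
Among all size-2 subsets of the eligible variables, only {gamma, zeta} blocks every backdoor path, so it is the unique smallest valid adjustment set.

{gamma, zeta}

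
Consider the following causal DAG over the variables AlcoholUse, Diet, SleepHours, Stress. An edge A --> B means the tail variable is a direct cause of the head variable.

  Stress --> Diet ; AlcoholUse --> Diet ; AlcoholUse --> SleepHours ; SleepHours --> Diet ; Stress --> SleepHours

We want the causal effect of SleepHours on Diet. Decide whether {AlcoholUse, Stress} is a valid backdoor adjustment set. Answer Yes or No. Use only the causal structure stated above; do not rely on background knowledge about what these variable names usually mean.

Backdoor paths from SleepHours to Diet (paths whose first edge points into SleepHours):
  P1: SleepHours <- Stress -> Diet
  P2: SleepHours <- AlcoholUse -> Diet
Condition 1 (no descendant of SleepHours in the set): holds — descendants of SleepHours are {Diet}; none are in {AlcoholUse, Stress}.
Condition 2 (every backdoor path blocked by {AlcoholUse, Stress}):
  P1: blocked at fork node Stress ∈ conditioning set.
  P2: blocked at fork node AlcoholUse ∈ conditioning set.
{AlcoholUse, Stress} satisfies the backdoor criterion.

Yes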